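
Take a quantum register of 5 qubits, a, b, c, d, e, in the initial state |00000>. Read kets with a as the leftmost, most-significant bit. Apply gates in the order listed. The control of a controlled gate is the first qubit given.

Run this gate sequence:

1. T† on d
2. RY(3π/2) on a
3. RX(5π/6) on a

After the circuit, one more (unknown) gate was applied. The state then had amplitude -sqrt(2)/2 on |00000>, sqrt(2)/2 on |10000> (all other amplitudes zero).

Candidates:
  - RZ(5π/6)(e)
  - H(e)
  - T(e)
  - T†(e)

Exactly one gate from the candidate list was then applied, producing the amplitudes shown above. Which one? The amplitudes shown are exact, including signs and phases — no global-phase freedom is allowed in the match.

The unique candidate consistent with the amplitudes is RZ(5π/6)(e).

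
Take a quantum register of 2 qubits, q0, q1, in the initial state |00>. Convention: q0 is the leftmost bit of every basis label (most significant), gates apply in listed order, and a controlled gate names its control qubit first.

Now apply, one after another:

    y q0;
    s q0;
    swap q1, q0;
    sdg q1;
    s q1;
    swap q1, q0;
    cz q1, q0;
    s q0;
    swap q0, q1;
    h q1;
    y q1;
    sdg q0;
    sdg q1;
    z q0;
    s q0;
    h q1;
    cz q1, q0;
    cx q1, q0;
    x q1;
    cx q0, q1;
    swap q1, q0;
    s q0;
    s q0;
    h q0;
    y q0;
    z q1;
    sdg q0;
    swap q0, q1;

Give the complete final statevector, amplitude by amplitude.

The resulting statevector has amplitude sqrt(2)*(-1 - I)/4 on |00>, sqrt(2)*(-1 + I)/4 on |01>, sqrt(2)*(-1 + I)/4 on |10>, sqrt(2)*(1 + I)/4 on |11>. Key observation: steps 3-6 multiply out to the identity, so the circuit reduces to the remaining gates.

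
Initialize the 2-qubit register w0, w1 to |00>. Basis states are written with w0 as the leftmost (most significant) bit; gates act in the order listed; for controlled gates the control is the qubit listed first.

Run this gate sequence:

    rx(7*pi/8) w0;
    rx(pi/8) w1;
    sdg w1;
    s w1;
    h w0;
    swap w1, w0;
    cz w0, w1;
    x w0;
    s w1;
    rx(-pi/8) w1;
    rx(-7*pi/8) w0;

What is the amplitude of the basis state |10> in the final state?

The final state's coefficient on |10> equals -sqrt(2)*sin(pi/16)*cos(pi/16)*cos(7*pi/16)**2/2 + sqrt(2)*sin(pi/16)**2*sin(7*pi/16)*cos(7*pi/16)/2 + sqrt(2)*sin(pi/16)*sin(7*pi/16)*cos(pi/16)*cos(7*pi/16)/2 + sqrt(2)*cos(pi/16)**2*cos(7*pi/16)**2/2 - sqrt(2)*I*sin(7*pi/16)*cos(pi/16)**2*cos(7*pi/16)/2 - sqrt(2)*I*sin(pi/16)*sin(7*pi/16)**2*cos(pi/16)/2 - sqrt(2)*I*sin(pi/16)*sin(7*pi/16)*cos(pi/16)*cos(7*pi/16)/2 + sqrt(2)*I*sin(pi/16)**2*sin(7*pi/16)**2/2.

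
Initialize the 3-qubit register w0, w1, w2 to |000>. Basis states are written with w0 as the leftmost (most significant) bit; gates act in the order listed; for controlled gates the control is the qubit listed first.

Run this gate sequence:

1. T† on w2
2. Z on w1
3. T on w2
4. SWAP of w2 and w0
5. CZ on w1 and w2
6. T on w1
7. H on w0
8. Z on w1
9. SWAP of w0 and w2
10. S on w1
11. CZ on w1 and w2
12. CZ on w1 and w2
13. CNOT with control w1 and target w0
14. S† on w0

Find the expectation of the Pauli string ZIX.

In the final state, ZIX has expectation 1. Key observation: gates 11-12 undo each other exactly, leaving only the rest of the circuit to track.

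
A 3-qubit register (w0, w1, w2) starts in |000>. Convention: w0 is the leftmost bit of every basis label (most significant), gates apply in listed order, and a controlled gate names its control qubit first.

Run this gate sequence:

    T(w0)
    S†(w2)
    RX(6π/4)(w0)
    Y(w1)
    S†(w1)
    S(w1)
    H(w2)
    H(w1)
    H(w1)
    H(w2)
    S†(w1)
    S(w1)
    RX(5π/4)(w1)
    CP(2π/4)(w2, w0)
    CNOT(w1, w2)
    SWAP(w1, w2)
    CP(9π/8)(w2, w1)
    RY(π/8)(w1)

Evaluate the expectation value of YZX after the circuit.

The expectation value of YZX is (2 - sqrt(2))**(3/2)*sqrt(sqrt(2) + 2)/8. Key observation: steps 5-12 multiply out to the identity, so the circuit reduces to the remaining gates.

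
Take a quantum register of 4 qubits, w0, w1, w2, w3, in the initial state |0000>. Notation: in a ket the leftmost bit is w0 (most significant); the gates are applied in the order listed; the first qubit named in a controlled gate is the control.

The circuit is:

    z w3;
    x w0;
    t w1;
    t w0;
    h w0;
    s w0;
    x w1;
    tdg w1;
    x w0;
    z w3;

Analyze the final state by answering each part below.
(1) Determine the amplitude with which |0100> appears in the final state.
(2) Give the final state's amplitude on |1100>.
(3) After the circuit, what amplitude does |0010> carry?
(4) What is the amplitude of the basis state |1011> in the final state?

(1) |0100> carries amplitude -sqrt(2)*I/2 in the final state.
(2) |1100> carries amplitude sqrt(2)/2 in the final state.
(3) |0010> carries amplitude 0 in the final state.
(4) The amplitude on |1011> is 0.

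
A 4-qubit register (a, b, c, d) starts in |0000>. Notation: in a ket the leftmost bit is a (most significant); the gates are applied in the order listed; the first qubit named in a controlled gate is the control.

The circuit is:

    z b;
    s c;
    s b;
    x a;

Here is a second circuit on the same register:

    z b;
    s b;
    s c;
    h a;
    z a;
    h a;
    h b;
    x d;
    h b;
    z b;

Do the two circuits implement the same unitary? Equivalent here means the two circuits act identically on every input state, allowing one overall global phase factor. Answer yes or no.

No, they are not equivalent — no single phase factor reconciles the two unitaries.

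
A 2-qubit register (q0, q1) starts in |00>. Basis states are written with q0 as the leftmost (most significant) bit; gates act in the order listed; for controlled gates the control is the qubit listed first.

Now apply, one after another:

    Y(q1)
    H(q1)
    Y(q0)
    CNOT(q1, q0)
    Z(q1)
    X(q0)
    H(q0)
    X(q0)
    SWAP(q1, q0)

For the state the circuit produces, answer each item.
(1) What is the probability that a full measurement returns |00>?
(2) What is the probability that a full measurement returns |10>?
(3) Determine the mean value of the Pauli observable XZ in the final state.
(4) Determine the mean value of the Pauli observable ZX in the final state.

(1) Outcome |00> occurs with probability 1/4.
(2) A full measurement returns |10> with probability 1/4.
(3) The expectation value of XZ is -1.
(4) The expectation value of ZX is 1.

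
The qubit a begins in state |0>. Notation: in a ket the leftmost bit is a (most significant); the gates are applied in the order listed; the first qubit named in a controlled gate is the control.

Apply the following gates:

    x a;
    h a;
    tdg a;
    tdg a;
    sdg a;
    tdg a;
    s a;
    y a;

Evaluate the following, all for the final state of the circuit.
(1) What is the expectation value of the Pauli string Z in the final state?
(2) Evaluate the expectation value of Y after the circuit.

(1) The observable Z averages to 0.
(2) The observable Y averages to sqrt(2)/2.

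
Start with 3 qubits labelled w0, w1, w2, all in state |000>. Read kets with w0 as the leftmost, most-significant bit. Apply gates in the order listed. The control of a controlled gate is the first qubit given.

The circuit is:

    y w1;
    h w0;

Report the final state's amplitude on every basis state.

After the circuit, the state carries amplitude sqrt(2)*I/2 on |010>, sqrt(2)*I/2 on |110>, and 0 on every other basis state.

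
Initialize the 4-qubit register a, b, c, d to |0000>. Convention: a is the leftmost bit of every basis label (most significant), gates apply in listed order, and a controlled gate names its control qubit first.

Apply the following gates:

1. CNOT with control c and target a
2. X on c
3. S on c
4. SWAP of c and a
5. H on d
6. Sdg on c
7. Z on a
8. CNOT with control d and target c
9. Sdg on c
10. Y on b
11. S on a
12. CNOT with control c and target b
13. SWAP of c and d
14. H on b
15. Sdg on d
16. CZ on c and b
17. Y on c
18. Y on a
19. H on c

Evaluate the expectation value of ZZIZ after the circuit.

In the final state, ZZIZ has expectation 0.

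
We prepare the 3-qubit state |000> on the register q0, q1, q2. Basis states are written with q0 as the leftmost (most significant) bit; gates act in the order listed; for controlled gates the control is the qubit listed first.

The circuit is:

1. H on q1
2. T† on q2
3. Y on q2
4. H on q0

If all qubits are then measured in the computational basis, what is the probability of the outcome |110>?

The probability of measuring |110> is 0.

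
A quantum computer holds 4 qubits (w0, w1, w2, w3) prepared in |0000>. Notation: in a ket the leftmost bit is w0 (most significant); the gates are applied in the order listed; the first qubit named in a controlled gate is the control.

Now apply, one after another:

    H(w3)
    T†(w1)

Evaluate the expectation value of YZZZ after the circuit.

In the final state, YZZZ has expectation 0.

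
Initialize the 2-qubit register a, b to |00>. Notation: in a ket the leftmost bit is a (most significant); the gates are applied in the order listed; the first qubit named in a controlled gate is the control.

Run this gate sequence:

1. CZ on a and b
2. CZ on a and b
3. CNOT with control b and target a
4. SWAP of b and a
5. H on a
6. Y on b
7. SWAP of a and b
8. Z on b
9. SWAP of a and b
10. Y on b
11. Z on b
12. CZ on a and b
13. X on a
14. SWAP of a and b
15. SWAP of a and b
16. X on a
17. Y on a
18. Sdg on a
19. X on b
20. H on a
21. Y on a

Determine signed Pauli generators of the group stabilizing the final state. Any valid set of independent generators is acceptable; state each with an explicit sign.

One valid set of independent stabilizer generators is +YI, -IZ (any independent generating set of the same group is equally correct). Key observation: steps 13-16 multiply out to the identity, so the circuit reduces to the remaining gates.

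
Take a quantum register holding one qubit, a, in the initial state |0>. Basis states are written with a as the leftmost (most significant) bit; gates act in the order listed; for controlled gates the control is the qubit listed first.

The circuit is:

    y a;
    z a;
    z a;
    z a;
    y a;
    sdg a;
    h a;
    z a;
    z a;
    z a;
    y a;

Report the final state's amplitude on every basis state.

After the circuit, the state carries amplitude -sqrt(2)*I/2 on |0>, -sqrt(2)*I/2 on |1>.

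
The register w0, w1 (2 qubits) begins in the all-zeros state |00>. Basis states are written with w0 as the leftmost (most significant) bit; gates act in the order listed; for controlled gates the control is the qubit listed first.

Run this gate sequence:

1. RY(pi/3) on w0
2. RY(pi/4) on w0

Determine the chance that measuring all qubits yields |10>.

The probability of measuring |10> is -sqrt(2)/8 + sqrt(6)/8 + 1/2.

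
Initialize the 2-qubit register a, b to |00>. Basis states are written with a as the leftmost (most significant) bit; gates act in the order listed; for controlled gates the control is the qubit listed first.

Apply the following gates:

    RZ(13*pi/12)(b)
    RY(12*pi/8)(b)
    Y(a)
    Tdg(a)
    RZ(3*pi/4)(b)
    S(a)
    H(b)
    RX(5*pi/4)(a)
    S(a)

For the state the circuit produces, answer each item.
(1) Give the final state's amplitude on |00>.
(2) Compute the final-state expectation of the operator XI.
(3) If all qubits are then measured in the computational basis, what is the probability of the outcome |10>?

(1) The amplitude on |00> is (1 + exp(-I*pi/4))*sqrt(sqrt(2) + 2)*exp(I*pi/3)/4.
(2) The expectation value of XI is sqrt(2)/2.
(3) A full measurement returns |10> with probability 1/8.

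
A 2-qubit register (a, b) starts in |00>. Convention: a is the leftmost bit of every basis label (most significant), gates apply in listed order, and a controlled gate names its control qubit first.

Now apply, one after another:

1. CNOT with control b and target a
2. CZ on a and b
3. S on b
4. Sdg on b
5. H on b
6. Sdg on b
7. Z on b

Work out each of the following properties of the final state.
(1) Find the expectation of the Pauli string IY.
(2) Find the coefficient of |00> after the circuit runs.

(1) In the final state, IY has expectation 1. Key observation: the block from step 3 through step 4 cancels to the identity and can be dropped.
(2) The amplitude on |00> is sqrt(2)/2.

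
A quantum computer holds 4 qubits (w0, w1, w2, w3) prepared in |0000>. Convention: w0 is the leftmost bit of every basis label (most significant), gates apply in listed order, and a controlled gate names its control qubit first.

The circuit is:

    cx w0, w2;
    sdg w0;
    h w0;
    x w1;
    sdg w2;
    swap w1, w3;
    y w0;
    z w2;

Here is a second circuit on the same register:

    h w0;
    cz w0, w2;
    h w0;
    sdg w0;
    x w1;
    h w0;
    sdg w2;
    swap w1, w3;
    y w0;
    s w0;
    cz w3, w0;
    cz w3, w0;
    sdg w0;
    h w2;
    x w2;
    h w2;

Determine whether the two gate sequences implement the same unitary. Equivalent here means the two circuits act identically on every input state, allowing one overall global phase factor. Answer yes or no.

No — the two circuits implement different unitaries, even allowing a global phase.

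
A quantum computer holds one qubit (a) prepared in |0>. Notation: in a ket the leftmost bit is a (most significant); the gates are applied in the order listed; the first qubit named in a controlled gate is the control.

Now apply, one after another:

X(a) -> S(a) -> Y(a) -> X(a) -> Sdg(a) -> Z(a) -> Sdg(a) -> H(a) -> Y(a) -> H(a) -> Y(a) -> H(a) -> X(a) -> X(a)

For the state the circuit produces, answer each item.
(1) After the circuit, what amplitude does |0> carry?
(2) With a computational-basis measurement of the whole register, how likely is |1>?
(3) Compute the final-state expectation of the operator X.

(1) The final state's coefficient on |0> equals -sqrt(2)/2.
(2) Outcome |1> occurs with probability 1/2.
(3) The expectation value of X is -1.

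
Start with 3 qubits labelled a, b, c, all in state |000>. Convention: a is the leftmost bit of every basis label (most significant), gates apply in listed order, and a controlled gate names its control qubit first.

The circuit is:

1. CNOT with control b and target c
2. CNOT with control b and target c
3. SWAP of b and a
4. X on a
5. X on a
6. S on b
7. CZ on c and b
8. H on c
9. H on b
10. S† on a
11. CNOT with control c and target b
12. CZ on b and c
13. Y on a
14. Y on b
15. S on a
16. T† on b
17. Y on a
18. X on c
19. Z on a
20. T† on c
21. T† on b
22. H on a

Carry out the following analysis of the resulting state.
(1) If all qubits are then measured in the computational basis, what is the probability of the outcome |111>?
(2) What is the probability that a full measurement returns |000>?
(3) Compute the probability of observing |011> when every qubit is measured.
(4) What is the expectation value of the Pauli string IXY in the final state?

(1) Outcome |111> occurs with probability 1/8.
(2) The probability of measuring |000> is 1/8.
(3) Outcome |011> occurs with probability 1/8.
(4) The observable IXY averages to -sqrt(2)/2.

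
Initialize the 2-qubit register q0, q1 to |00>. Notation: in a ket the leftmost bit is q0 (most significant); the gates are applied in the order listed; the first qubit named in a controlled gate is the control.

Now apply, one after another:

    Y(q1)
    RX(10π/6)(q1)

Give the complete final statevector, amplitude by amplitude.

After the circuit, the state carries amplitude 1/2 on |00>, -sqrt(3)*I/2 on |01>, 0 on |10>, 0 on |11>.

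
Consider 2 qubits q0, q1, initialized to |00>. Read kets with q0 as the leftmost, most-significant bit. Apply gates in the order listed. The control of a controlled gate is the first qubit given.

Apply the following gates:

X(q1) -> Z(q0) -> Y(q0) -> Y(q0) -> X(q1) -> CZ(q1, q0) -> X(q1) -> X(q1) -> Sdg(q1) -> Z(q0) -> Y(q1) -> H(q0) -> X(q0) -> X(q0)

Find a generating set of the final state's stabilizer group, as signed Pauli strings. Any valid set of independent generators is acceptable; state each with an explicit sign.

One valid set of independent stabilizer generators is +XI, -IZ (any independent generating set of the same group is equally correct).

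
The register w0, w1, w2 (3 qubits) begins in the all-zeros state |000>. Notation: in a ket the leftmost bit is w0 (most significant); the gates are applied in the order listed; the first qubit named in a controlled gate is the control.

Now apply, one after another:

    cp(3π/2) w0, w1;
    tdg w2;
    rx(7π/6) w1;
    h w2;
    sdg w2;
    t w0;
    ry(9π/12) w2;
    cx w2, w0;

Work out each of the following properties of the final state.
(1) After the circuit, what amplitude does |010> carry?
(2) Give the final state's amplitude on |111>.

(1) The final state's coefficient on |010> equals sqrt(sqrt(2) + 2)/8 + sqrt(3*sqrt(2) + 6)/8 - I*sqrt(6 - 3*sqrt(2))/8 - I*sqrt(2 - sqrt(2))/8.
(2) The final state's coefficient on |111> equals -sqrt(6 - 3*sqrt(2))/8 - sqrt(2 - sqrt(2))/8 - I*sqrt(3*sqrt(2) + 6)/8 - I*sqrt(sqrt(2) + 2)/8.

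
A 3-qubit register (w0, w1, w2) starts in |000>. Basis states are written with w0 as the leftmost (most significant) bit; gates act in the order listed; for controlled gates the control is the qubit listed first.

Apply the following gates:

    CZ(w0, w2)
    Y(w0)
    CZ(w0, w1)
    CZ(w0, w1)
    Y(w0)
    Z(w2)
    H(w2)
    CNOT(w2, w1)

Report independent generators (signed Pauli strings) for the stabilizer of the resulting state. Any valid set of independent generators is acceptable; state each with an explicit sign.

The final state is stabilized by the group generated by +IXX, +ZII, +IZZ; other independent generating sets are equally valid. Key observation: steps 2-5 multiply out to the identity, so the circuit reduces to the remaining gates.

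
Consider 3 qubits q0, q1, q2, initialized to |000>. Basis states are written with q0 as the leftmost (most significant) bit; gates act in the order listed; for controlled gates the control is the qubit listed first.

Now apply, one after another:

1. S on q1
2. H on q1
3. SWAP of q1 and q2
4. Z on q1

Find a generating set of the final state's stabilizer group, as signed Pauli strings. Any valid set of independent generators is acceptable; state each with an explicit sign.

The stabilizer group can be generated by +IIX, +ZII, +IZI, among other valid generating sets.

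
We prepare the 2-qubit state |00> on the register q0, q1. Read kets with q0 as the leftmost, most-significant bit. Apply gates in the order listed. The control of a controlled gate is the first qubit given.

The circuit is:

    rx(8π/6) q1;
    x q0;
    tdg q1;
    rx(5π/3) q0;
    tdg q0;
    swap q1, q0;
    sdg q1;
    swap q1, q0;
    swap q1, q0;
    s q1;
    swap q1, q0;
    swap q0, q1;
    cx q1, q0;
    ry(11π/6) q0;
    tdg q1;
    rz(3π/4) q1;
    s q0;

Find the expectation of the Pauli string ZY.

The observable ZY averages to sqrt(3)*(3 - 2*sqrt(2))/16. Key observation: gates 6-11 undo each other exactly, leaving only the rest of the circuit to track.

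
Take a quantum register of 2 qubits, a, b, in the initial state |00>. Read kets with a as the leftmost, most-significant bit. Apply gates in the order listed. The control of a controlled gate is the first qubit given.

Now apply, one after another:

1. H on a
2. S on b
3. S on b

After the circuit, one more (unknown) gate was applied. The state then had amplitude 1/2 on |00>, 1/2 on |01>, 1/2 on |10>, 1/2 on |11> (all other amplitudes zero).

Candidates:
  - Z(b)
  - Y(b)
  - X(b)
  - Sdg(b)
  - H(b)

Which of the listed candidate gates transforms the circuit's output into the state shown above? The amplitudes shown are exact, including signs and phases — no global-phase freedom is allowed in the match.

It was H(b) that produced the state shown.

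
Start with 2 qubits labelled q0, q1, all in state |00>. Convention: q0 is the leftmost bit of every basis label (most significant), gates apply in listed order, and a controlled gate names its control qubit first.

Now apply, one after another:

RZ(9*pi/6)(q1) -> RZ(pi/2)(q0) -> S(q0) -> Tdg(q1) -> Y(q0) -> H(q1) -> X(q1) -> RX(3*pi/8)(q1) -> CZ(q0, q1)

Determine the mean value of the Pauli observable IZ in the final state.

In the final state, IZ has expectation 0.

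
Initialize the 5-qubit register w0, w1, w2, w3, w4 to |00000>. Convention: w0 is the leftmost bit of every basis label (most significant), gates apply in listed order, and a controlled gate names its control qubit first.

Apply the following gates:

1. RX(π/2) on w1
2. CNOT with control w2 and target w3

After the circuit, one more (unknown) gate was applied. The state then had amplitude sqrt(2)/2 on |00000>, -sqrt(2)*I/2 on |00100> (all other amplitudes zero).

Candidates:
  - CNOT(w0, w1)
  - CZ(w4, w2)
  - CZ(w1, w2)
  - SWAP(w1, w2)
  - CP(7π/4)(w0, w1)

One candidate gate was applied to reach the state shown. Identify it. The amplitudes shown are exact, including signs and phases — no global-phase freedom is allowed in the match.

The unique candidate consistent with the amplitudes is SWAP(w1, w2).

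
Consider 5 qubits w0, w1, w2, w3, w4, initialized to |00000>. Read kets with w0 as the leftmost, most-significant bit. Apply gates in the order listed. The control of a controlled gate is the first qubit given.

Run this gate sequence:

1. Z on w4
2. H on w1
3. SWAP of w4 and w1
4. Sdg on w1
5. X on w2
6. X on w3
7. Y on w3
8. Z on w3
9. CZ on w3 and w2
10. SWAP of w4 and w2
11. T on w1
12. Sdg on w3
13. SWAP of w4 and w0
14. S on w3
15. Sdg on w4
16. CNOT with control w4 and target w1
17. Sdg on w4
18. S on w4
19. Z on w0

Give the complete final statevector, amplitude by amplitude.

The final amplitudes are sqrt(2)*I/2 on |10000>, sqrt(2)*I/2 on |10100>, and 0 on every other basis state.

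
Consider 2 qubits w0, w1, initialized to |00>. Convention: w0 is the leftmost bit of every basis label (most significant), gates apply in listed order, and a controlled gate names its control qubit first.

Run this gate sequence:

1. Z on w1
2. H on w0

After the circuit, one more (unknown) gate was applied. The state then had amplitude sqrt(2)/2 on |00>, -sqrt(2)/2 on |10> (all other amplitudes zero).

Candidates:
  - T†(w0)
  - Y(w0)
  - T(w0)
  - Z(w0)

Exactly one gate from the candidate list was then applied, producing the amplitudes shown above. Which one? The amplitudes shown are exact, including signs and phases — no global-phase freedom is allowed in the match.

The applied gate was Z(w0).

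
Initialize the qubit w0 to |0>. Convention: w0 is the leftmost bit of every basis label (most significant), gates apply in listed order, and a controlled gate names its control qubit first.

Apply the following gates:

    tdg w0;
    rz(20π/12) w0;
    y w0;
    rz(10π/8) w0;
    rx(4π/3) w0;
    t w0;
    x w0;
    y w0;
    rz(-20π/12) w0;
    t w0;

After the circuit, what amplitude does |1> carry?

|1> carries amplitude -exp(11*I*pi/24)/2 in the final state.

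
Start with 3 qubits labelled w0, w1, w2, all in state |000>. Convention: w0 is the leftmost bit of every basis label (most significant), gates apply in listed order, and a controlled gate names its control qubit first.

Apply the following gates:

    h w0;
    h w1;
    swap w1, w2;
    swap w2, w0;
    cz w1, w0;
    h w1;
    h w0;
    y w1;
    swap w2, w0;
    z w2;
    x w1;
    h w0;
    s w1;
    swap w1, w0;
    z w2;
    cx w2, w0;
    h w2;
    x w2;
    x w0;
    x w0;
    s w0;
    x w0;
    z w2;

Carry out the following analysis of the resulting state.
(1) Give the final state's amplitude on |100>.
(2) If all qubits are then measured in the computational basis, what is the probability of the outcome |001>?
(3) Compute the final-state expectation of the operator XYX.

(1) The amplitude on |100> is I/2. Key observation: steps 19-20 multiply out to the identity, so the circuit reduces to the remaining gates.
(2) The probability of measuring |001> is 1/4.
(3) In the final state, XYX has expectation 0.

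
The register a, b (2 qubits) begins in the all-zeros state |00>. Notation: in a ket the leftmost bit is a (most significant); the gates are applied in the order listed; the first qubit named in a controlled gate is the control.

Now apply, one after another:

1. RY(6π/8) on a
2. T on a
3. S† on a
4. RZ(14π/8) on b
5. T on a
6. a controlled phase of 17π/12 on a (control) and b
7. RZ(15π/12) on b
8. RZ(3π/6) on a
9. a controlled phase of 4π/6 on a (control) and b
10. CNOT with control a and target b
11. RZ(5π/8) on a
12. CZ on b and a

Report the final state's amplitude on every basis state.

The final amplitudes are -sqrt(2 - sqrt(2))*exp(15*I*pi/16)/2 on |00>, 0 on |01>, 0 on |10>, sqrt(sqrt(2) + 2)*exp(I*pi/16)/2 on |11>.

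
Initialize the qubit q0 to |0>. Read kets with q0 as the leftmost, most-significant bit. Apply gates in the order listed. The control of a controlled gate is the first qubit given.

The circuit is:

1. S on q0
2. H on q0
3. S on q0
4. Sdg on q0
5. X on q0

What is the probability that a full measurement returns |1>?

A full measurement returns |1> with probability 1/2. Key observation: gates 3-4 undo each other exactly, leaving only the rest of the circuit to track.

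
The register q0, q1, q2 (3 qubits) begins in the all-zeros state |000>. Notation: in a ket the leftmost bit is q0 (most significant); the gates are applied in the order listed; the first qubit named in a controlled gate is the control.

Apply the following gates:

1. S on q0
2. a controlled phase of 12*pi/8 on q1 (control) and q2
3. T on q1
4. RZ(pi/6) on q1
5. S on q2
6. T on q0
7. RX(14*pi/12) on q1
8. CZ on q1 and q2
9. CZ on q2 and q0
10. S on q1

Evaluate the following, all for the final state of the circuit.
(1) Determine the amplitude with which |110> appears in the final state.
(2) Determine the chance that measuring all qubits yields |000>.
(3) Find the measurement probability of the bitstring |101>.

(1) |110> carries amplitude 0 in the final state.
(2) A full measurement returns |000> with probability 1/2 - sqrt(3)/4.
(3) The probability of measuring |101> is 0.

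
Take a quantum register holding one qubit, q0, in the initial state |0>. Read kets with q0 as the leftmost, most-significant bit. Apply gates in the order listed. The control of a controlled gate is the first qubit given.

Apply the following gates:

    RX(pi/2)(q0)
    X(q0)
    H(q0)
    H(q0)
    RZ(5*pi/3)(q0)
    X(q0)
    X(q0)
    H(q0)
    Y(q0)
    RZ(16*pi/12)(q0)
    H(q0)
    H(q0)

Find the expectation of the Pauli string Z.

The expectation value of Z is -sqrt(3)/2.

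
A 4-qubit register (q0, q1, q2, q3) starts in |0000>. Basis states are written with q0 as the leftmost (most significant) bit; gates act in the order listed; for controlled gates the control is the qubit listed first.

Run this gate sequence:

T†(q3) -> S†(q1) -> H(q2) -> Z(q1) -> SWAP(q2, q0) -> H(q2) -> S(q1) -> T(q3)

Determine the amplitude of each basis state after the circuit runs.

After the circuit, the state carries amplitude 1/2 on |0000>, 1/2 on |0010>, 1/2 on |1000>, 1/2 on |1010>, and 0 on every other basis state.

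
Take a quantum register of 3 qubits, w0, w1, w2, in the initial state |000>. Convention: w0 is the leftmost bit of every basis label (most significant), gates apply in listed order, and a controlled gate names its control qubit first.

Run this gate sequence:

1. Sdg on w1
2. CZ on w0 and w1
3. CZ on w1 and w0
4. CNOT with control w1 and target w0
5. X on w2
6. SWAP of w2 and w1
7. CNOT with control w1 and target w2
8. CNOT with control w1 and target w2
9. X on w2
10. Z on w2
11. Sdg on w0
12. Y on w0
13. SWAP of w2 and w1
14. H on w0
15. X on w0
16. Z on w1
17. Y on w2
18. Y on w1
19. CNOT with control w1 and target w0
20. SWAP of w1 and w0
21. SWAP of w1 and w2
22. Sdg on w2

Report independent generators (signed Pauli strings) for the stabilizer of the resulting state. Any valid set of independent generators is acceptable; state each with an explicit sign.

The stabilizer group can be generated by +IIY, +ZII, +IZI, among other valid generating sets.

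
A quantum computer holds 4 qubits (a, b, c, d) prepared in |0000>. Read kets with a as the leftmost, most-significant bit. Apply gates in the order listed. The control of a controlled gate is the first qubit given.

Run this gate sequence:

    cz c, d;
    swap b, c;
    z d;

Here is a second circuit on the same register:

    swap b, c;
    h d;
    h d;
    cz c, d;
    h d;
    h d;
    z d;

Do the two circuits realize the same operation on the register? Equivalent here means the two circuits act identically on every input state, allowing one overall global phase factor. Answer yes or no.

No: there is an input state on which the two circuits produce genuinely different outputs (not merely differing by a phase).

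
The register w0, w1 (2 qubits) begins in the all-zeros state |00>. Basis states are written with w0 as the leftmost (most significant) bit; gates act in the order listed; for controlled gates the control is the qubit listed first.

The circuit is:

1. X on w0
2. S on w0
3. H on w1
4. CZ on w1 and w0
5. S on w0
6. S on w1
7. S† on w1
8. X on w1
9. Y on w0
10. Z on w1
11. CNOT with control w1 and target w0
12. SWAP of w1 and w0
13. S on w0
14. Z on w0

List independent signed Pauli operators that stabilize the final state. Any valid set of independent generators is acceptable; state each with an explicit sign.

The final state is stabilized by the group generated by -XY, +ZZ; other independent generating sets are equally valid.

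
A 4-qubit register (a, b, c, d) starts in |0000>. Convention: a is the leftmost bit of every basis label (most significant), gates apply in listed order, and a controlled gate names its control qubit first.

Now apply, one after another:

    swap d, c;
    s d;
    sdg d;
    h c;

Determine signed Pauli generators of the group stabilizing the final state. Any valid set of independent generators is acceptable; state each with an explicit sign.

The final state is stabilized by the group generated by +IIXI, +ZIII, +IZII, +IIIZ; other independent generating sets are equally valid.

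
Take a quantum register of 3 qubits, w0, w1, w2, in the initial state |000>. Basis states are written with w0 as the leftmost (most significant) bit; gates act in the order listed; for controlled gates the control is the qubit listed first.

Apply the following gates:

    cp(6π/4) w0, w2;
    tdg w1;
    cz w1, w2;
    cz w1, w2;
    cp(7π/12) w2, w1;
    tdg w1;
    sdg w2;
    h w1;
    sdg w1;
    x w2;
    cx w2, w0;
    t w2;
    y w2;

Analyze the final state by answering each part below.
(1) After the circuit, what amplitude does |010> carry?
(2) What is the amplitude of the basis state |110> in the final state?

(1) |010> carries amplitude 0 in the final state.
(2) |110> carries amplitude -sqrt(2)*exp(I*pi/4)/2 in the final state.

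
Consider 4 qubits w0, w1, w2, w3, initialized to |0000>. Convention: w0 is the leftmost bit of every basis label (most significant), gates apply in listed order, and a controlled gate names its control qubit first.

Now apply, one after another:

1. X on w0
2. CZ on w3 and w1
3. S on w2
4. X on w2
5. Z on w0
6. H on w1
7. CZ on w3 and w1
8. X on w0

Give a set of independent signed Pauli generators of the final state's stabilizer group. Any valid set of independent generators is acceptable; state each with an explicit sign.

The final state is stabilized by the group generated by +IXII, +ZIII, -IIZI, +IIIZ; other independent generating sets are equally valid.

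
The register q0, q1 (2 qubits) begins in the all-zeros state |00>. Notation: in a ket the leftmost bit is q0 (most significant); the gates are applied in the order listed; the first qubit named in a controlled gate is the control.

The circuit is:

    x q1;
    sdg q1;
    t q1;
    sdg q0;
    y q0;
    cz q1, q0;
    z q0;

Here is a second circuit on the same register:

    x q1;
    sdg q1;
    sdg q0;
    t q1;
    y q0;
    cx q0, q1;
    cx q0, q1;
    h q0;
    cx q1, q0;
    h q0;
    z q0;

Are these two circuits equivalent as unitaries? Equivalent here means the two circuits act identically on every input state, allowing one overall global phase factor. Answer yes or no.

Yes: on every input state the two circuits agree up to one overall phase factor.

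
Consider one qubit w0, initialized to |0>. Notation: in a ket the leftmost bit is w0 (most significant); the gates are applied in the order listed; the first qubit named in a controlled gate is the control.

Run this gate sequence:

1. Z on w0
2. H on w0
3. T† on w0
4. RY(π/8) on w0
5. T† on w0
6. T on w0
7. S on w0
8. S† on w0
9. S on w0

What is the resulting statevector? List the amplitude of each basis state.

The resulting statevector has amplitude sqrt(2)*cos(pi/16)/2 - sqrt(2)*exp(-I*pi/4)*sin(pi/16)/2 on |0>, sqrt(2)*(I*sin(pi/16) + exp(I*pi/4)*cos(pi/16))/2 on |1>.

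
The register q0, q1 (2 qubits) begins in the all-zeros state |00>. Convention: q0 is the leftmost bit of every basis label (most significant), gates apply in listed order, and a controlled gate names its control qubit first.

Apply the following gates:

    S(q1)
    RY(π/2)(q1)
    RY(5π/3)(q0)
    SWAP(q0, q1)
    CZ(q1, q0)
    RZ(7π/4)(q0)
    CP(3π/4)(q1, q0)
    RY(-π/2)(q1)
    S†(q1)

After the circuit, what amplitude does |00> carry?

The final state's coefficient on |00> equals (-1 + sqrt(3))*exp(I*pi/8)/4.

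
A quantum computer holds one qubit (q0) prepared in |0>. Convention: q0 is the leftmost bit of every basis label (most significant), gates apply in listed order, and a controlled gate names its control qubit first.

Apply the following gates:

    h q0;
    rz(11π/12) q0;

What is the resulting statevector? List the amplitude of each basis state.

The resulting statevector has amplitude -sqrt(2)*exp(13*I*pi/24)/2 on |0>, sqrt(2)*exp(11*I*pi/24)/2 on |1>.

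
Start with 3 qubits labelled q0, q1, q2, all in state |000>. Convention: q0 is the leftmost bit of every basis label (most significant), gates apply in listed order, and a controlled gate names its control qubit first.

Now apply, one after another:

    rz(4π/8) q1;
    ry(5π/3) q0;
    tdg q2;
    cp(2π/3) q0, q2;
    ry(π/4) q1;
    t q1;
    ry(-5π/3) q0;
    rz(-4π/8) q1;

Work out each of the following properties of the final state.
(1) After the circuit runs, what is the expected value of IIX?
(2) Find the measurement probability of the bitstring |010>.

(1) The expectation value of IIX is 0.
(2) Outcome |010> occurs with probability 1/2 - sqrt(2)/4.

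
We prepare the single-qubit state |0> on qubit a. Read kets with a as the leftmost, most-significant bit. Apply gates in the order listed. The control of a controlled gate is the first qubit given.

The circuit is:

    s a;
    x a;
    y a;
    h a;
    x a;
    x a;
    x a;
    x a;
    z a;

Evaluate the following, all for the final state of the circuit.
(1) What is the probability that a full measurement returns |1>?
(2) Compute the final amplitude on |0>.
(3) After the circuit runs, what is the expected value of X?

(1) The probability of measuring |1> is 1/2.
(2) The final state's coefficient on |0> equals -sqrt(2)*I/2.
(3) The expectation value of X is -1.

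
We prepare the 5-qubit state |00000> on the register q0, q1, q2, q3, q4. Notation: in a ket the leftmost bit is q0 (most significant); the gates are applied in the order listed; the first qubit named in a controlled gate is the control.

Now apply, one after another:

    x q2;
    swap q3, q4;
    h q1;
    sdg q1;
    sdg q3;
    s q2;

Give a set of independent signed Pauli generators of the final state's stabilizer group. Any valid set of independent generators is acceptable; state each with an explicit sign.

One valid set of independent stabilizer generators is -IYIII, +ZIIII, -IIZII, +IIIZI, +IIIIZ (any independent generating set of the same group is equally correct).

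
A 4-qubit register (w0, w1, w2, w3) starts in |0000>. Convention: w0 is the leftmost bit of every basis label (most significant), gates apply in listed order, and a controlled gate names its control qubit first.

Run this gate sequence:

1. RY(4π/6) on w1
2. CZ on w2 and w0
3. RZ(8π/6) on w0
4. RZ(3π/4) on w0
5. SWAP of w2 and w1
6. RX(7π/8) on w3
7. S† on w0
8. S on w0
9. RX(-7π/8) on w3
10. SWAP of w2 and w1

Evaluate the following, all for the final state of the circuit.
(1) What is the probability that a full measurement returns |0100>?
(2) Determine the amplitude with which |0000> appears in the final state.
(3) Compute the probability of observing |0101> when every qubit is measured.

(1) Outcome |0100> occurs with probability 3/4.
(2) The amplitude on |0000> is exp(23*I*pi/24)/2.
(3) The probability of measuring |0101> is 0.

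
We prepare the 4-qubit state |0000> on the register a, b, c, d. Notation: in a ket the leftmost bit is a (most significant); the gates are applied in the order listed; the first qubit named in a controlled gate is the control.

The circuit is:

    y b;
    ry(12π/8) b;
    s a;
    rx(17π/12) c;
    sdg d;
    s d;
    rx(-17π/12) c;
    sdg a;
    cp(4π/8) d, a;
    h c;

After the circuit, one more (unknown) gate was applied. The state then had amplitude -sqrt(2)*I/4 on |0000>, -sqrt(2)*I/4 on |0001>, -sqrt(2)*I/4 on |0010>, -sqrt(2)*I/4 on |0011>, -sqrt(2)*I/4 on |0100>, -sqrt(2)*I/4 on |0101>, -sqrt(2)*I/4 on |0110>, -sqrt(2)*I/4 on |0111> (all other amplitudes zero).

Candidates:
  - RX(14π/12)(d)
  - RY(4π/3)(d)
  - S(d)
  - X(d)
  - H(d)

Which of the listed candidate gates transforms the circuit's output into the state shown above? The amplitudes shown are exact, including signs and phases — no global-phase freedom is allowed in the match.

The unique candidate consistent with the amplitudes is H(d).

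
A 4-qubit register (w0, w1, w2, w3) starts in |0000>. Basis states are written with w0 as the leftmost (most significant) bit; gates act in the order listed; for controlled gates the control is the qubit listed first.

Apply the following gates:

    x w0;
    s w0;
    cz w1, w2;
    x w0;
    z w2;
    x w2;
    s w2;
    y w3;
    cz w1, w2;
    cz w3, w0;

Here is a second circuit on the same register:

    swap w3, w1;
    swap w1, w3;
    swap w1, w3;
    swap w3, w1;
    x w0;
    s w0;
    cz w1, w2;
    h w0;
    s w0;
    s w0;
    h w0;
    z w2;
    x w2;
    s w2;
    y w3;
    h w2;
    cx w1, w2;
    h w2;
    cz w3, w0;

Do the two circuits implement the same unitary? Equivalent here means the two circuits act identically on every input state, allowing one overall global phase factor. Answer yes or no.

Yes: on every input state the two circuits agree up to one overall phase factor.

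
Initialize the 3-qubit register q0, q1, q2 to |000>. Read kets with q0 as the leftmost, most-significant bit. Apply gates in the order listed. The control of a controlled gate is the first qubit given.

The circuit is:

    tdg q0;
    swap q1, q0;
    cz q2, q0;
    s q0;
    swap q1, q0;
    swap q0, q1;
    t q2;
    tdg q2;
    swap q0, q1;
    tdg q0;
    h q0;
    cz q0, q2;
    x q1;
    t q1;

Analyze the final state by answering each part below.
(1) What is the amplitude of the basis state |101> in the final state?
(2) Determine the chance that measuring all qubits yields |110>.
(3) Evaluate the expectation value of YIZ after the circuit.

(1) |101> carries amplitude 0 in the final state.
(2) The probability of measuring |110> is 1/2.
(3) The observable YIZ averages to 0.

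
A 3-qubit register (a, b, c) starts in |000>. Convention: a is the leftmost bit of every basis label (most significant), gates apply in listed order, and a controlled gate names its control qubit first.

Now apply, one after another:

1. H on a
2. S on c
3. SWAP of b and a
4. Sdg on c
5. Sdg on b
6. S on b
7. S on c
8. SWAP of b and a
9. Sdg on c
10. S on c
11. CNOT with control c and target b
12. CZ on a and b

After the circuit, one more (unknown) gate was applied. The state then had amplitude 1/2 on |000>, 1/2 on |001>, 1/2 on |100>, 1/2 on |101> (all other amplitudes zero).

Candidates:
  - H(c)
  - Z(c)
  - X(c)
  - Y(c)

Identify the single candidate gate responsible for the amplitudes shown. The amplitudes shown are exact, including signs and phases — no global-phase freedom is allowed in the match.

The applied gate was H(c). Key observation: the block from step 2 through step 9 cancels to the identity and can be dropped.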